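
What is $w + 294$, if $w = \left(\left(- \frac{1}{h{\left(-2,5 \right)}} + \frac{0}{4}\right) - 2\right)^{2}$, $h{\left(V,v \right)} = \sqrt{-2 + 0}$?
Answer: $\frac{595}{2} - 2 i \sqrt{2} \approx 297.5 - 2.8284 i$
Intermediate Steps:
$h{\left(V,v \right)} = i \sqrt{2}$ ($h{\left(V,v \right)} = \sqrt{-2} = i \sqrt{2}$)
$w = \left(-2 + \frac{i \sqrt{2}}{2}\right)^{2}$ ($w = \left(\left(- \frac{1}{i \sqrt{2}} + \frac{0}{4}\right) - 2\right)^{2} = \left(\left(- \frac{\left(-1\right) i \sqrt{2}}{2} + 0 \cdot \frac{1}{4}\right) - 2\right)^{2} = \left(\left(\frac{i \sqrt{2}}{2} + 0\right) - 2\right)^{2} = \left(\frac{i \sqrt{2}}{2} - 2\right)^{2} = \left(-2 + \frac{i \sqrt{2}}{2}\right)^{2} \approx 3.5 - 2.8284 i$)
$w + 294 = \left(\frac{7}{2} - 2 i \sqrt{2}\right) + 294 = \frac{595}{2} - 2 i \sqrt{2}$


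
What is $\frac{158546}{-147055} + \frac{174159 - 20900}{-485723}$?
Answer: $- \frac{99546941003}{71427995765} \approx -1.3937$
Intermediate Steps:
$\frac{158546}{-147055} + \frac{174159 - 20900}{-485723} = 158546 \left(- \frac{1}{147055}\right) + \left(174159 - 20900\right) \left(- \frac{1}{485723}\right) = - \frac{158546}{147055} + 153259 \left(- \frac{1}{485723}\right) = - \frac{158546}{147055} - \frac{153259}{485723} = - \frac{99546941003}{71427995765}$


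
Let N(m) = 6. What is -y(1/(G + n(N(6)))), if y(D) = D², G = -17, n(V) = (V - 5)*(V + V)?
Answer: -1/25 ≈ -0.040000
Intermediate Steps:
n(V) = 2*V*(-5 + V) (n(V) = (-5 + V)*(2*V) = 2*V*(-5 + V))
-y(1/(G + n(N(6)))) = -(1/(-17 + 2*6*(-5 + 6)))² = -(1/(-17 + 2*6*1))² = -(1/(-17 + 12))² = -(1/(-5))² = -(-⅕)² = -1*1/25 = -1/25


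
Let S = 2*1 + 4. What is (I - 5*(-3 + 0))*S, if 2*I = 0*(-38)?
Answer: 90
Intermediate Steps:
I = 0 (I = (0*(-38))/2 = (1/2)*0 = 0)
S = 6 (S = 2 + 4 = 6)
(I - 5*(-3 + 0))*S = (0 - 5*(-3 + 0))*6 = (0 - 5*(-3))*6 = (0 + 15)*6 = 15*6 = 90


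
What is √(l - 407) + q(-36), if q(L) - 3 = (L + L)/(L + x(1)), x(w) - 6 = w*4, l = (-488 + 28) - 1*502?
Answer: 75/13 + 37*I ≈ 5.7692 + 37.0*I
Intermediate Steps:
l = -962 (l = -460 - 502 = -962)
x(w) = 6 + 4*w (x(w) = 6 + w*4 = 6 + 4*w)
q(L) = 3 + 2*L/(10 + L) (q(L) = 3 + (L + L)/(L + (6 + 4*1)) = 3 + (2*L)/(L + (6 + 4)) = 3 + (2*L)/(L + 10) = 3 + (2*L)/(10 + L) = 3 + 2*L/(10 + L))
√(l - 407) + q(-36) = √(-962 - 407) + 5*(6 - 36)/(10 - 36) = √(-1369) + 5*(-30)/(-26) = 37*I + 5*(-1/26)*(-30) = 37*I + 75/13 = 75/13 + 37*I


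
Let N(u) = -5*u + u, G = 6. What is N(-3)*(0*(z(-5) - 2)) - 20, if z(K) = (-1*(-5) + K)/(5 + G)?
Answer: -20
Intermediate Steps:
z(K) = 5/11 + K/11 (z(K) = (-1*(-5) + K)/(5 + 6) = (5 + K)/11 = (5 + K)*(1/11) = 5/11 + K/11)
N(u) = -4*u
N(-3)*(0*(z(-5) - 2)) - 20 = (-4*(-3))*(0*((5/11 + (1/11)*(-5)) - 2)) - 20 = 12*(0*((5/11 - 5/11) - 2)) - 20 = 12*(0*(0 - 2)) - 20 = 12*(0*(-2)) - 20 = 12*0 - 20 = 0 - 20 = -20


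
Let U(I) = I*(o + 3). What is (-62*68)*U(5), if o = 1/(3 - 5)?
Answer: -52700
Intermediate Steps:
o = -½ (o = 1/(-2) = -½ ≈ -0.50000)
U(I) = 5*I/2 (U(I) = I*(-½ + 3) = I*(5/2) = 5*I/2)
(-62*68)*U(5) = (-62*68)*((5/2)*5) = -4216*25/2 = -52700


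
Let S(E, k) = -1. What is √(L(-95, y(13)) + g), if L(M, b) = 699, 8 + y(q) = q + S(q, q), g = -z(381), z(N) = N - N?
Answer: √699 ≈ 26.439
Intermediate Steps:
z(N) = 0
g = 0 (g = -1*0 = 0)
y(q) = -9 + q (y(q) = -8 + (q - 1) = -8 + (-1 + q) = -9 + q)
√(L(-95, y(13)) + g) = √(699 + 0) = √699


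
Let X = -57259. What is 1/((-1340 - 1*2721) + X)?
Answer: -1/61320 ≈ -1.6308e-5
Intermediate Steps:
1/((-1340 - 1*2721) + X) = 1/((-1340 - 1*2721) - 57259) = 1/((-1340 - 2721) - 57259) = 1/(-4061 - 57259) = 1/(-61320) = -1/61320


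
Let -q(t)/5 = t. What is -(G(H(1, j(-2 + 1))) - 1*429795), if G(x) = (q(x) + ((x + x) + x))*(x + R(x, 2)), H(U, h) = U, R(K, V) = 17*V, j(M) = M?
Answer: 429865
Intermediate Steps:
q(t) = -5*t
G(x) = -2*x*(34 + x) (G(x) = (-5*x + ((x + x) + x))*(x + 17*2) = (-5*x + (2*x + x))*(x + 34) = (-5*x + 3*x)*(34 + x) = (-2*x)*(34 + x) = -2*x*(34 + x))
-(G(H(1, j(-2 + 1))) - 1*429795) = -(2*1*(-34 - 1*1) - 1*429795) = -(2*1*(-34 - 1) - 429795) = -(2*1*(-35) - 429795) = -(-70 - 429795) = -1*(-429865) = 429865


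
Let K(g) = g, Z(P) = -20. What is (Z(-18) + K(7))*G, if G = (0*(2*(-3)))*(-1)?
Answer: 0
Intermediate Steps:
G = 0 (G = (0*(-6))*(-1) = 0*(-1) = 0)
(Z(-18) + K(7))*G = (-20 + 7)*0 = -13*0 = 0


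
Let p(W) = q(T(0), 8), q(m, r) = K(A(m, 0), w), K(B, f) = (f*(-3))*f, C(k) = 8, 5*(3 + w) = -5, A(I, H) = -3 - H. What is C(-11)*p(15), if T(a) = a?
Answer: -384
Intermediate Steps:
w = -4 (w = -3 + (⅕)*(-5) = -3 - 1 = -4)
K(B, f) = -3*f² (K(B, f) = (-3*f)*f = -3*f²)
q(m, r) = -48 (q(m, r) = -3*(-4)² = -3*16 = -48)
p(W) = -48
C(-11)*p(15) = 8*(-48) = -384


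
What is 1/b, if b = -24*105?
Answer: -1/2520 ≈ -0.00039683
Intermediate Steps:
b = -2520
1/b = 1/(-2520) = -1/2520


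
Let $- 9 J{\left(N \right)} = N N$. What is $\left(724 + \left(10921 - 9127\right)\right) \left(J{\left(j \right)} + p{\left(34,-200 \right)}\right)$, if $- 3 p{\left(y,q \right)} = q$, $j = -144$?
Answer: $- \frac{16900816}{3} \approx -5.6336 \cdot 10^{6}$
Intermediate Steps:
$p{\left(y,q \right)} = - \frac{q}{3}$
$J{\left(N \right)} = - \frac{N^{2}}{9}$ ($J{\left(N \right)} = - \frac{N N}{9} = - \frac{N^{2}}{9}$)
$\left(724 + \left(10921 - 9127\right)\right) \left(J{\left(j \right)} + p{\left(34,-200 \right)}\right) = \left(724 + \left(10921 - 9127\right)\right) \left(- \frac{\left(-144\right)^{2}}{9} - - \frac{200}{3}\right) = \left(724 + 1794\right) \left(\left(- \frac{1}{9}\right) 20736 + \frac{200}{3}\right) = 2518 \left(-2304 + \frac{200}{3}\right) = 2518 \left(- \frac{6712}{3}\right) = - \frac{16900816}{3}$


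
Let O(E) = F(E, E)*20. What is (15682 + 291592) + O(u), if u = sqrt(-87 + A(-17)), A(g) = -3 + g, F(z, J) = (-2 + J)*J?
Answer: 305134 - 40*I*sqrt(107) ≈ 3.0513e+5 - 413.76*I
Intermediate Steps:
F(z, J) = J*(-2 + J)
u = I*sqrt(107) (u = sqrt(-87 + (-3 - 17)) = sqrt(-87 - 20) = sqrt(-107) = I*sqrt(107) ≈ 10.344*I)
O(E) = 20*E*(-2 + E) (O(E) = (E*(-2 + E))*20 = 20*E*(-2 + E))
(15682 + 291592) + O(u) = (15682 + 291592) + 20*(I*sqrt(107))*(-2 + I*sqrt(107)) = 307274 + 20*I*sqrt(107)*(-2 + I*sqrt(107))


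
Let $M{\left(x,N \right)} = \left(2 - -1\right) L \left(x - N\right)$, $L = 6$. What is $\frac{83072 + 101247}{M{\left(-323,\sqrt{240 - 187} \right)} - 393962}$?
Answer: $- \frac{18421578136}{39955208251} + \frac{1658871 \sqrt{53}}{79910416502} \approx -0.4609$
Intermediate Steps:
$M{\left(x,N \right)} = - 18 N + 18 x$ ($M{\left(x,N \right)} = \left(2 - -1\right) 6 \left(x - N\right) = \left(2 + 1\right) 6 \left(x - N\right) = 3 \cdot 6 \left(x - N\right) = 18 \left(x - N\right) = - 18 N + 18 x$)
$\frac{83072 + 101247}{M{\left(-323,\sqrt{240 - 187} \right)} - 393962} = \frac{83072 + 101247}{\left(- 18 \sqrt{240 - 187} + 18 \left(-323\right)\right) - 393962} = \frac{184319}{\left(- 18 \sqrt{240 - 187} - 5814\right) - 393962} = \frac{184319}{\left(- 18 \sqrt{53} - 5814\right) - 393962} = \frac{184319}{\left(-5814 - 18 \sqrt{53}\right) - 393962} = \frac{184319}{-399776 - 18 \sqrt{53}}$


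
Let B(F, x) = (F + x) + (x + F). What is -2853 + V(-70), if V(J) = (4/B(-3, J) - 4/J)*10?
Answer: -1457731/511 ≈ -2852.7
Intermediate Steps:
B(F, x) = 2*F + 2*x (B(F, x) = (F + x) + (F + x) = 2*F + 2*x)
V(J) = -40/J + 40/(-6 + 2*J) (V(J) = (4/(2*(-3) + 2*J) - 4/J)*10 = (4/(-6 + 2*J) - 4/J)*10 = (-4/J + 4/(-6 + 2*J))*10 = -40/J + 40/(-6 + 2*J))
-2853 + V(-70) = -2853 + 20*(6 - 1*(-70))/(-70*(-3 - 70)) = -2853 + 20*(-1/70)*(6 + 70)/(-73) = -2853 + 20*(-1/70)*(-1/73)*76 = -2853 + 152/511 = -1457731/511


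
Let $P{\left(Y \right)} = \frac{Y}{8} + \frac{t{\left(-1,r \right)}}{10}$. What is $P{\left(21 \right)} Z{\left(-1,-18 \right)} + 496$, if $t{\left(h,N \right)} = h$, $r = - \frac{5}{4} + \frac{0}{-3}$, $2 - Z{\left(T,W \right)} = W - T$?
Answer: $\frac{21759}{40} \approx 543.97$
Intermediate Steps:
$Z{\left(T,W \right)} = 2 + T - W$ ($Z{\left(T,W \right)} = 2 - \left(W - T\right) = 2 + \left(T - W\right) = 2 + T - W$)
$r = - \frac{5}{4}$ ($r = \left(-5\right) \frac{1}{4} + 0 \left(- \frac{1}{3}\right) = - \frac{5}{4} + 0 = - \frac{5}{4} \approx -1.25$)
$P{\left(Y \right)} = - \frac{1}{10} + \frac{Y}{8}$ ($P{\left(Y \right)} = \frac{Y}{8} - \frac{1}{10} = - \frac{1}{10} + \frac{Y}{8}$)
$P{\left(21 \right)} Z{\left(-1,-18 \right)} + 496 = \left(- \frac{1}{10} + \frac{1}{8} \cdot 21\right) \left(2 - 1 - -18\right) + 496 = \left(- \frac{1}{10} + \frac{21}{8}\right) \left(2 - 1 + 18\right) + 496 = \frac{101}{40} \cdot 19 + 496 = \frac{1919}{40} + 496 = \frac{21759}{40}$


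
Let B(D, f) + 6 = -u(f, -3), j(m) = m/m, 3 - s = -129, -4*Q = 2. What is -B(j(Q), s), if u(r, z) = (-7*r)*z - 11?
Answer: 2767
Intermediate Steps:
Q = -½ (Q = -¼*2 = -½ ≈ -0.50000)
s = 132 (s = 3 - 1*(-129) = 3 + 129 = 132)
j(m) = 1
u(r, z) = -11 - 7*r*z (u(r, z) = -7*r*z - 11 = -11 - 7*r*z)
B(D, f) = 5 - 21*f (B(D, f) = -6 - (-11 - 7*f*(-3)) = -6 - (-11 + 21*f) = -6 + (11 - 21*f) = 5 - 21*f)
-B(j(Q), s) = -(5 - 21*132) = -(5 - 2772) = -1*(-2767) = 2767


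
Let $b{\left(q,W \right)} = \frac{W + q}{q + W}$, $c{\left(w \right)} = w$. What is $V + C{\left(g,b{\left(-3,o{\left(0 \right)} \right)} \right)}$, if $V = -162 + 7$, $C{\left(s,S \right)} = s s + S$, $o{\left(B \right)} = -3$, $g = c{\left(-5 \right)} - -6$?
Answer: $-153$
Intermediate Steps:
$g = 1$ ($g = -5 - -6 = -5 + 6 = 1$)
$b{\left(q,W \right)} = 1$ ($b{\left(q,W \right)} = \frac{W + q}{W + q} = 1$)
$C{\left(s,S \right)} = S + s^{2}$ ($C{\left(s,S \right)} = s^{2} + S = S + s^{2}$)
$V = -155$
$V + C{\left(g,b{\left(-3,o{\left(0 \right)} \right)} \right)} = -155 + \left(1 + 1^{2}\right) = -155 + \left(1 + 1\right) = -155 + 2 = -153$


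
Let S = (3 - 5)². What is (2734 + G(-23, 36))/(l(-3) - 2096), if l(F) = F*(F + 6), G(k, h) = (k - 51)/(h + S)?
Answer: -54643/42100 ≈ -1.2979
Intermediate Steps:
S = 4 (S = (-2)² = 4)
G(k, h) = (-51 + k)/(4 + h) (G(k, h) = (k - 51)/(h + 4) = (-51 + k)/(4 + h))
l(F) = F*(6 + F)
(2734 + G(-23, 36))/(l(-3) - 2096) = (2734 + (-51 - 23)/(4 + 36))/(-3*(6 - 3) - 2096) = (2734 - 74/40)/(-3*3 - 2096) = (2734 + (1/40)*(-74))/(-9 - 2096) = (2734 - 37/20)/(-2105) = (54643/20)*(-1/2105) = -54643/42100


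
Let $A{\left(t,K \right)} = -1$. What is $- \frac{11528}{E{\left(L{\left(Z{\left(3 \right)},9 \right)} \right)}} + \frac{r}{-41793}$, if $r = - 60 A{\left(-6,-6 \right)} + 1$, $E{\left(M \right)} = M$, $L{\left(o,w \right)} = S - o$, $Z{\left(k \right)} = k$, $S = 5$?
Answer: $- \frac{240894913}{41793} \approx -5764.0$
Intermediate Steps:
$L{\left(o,w \right)} = 5 - o$
$r = 61$ ($r = \left(-60\right) \left(-1\right) + 1 = 60 + 1 = 61$)
$- \frac{11528}{E{\left(L{\left(Z{\left(3 \right)},9 \right)} \right)}} + \frac{r}{-41793} = - \frac{11528}{5 - 3} + \frac{61}{-41793} = - \frac{11528}{5 - 3} + 61 \left(- \frac{1}{41793}\right) = - \frac{11528}{2} - \frac{61}{41793} = \left(-11528\right) \frac{1}{2} - \frac{61}{41793} = -5764 - \frac{61}{41793} = - \frac{240894913}{41793}$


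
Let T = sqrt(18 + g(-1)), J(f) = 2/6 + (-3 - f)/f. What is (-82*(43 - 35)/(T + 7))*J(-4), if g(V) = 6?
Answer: -1148/75 + 328*sqrt(6)/75 ≈ -4.5942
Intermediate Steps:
J(f) = 1/3 + (-3 - f)/f (J(f) = 2*(1/6) + (-3 - f)/f = 1/3 + (-3 - f)/f)
T = 2*sqrt(6) (T = sqrt(18 + 6) = sqrt(24) = 2*sqrt(6) ≈ 4.8990)
(-82*(43 - 35)/(T + 7))*J(-4) = (-82*(43 - 35)/(2*sqrt(6) + 7))*(-2/3 - 3/(-4)) = (-656/(7 + 2*sqrt(6)))*(-2/3 - 3*(-1/4)) = (-656/(7 + 2*sqrt(6)))*(-2/3 + 3/4) = -656/(7 + 2*sqrt(6))*(1/12) = -164/(3*(7 + 2*sqrt(6)))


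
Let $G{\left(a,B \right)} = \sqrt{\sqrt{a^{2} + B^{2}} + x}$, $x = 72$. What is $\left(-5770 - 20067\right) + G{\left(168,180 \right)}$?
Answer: $-25837 + 2 \sqrt{18 + 3 \sqrt{421}} \approx -25819.0$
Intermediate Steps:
$G{\left(a,B \right)} = \sqrt{72 + \sqrt{B^{2} + a^{2}}}$ ($G{\left(a,B \right)} = \sqrt{\sqrt{a^{2} + B^{2}} + 72} = \sqrt{\sqrt{B^{2} + a^{2}} + 72} = \sqrt{72 + \sqrt{B^{2} + a^{2}}}$)
$\left(-5770 - 20067\right) + G{\left(168,180 \right)} = \left(-5770 - 20067\right) + \sqrt{72 + \sqrt{180^{2} + 168^{2}}} = \left(-5770 - 20067\right) + \sqrt{72 + \sqrt{32400 + 28224}} = -25837 + \sqrt{72 + \sqrt{60624}} = -25837 + \sqrt{72 + 12 \sqrt{421}}$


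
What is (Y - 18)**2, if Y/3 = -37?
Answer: 16641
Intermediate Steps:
Y = -111 (Y = 3*(-37) = -111)
(Y - 18)**2 = (-111 - 18)**2 = (-129)**2 = 16641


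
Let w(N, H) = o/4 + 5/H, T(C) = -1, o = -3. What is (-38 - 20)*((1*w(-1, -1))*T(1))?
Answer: -667/2 ≈ -333.50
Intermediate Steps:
w(N, H) = -3/4 + 5/H
(-38 - 20)*((1*w(-1, -1))*T(1)) = (-38 - 20)*((1*(-3/4 + 5/(-1)))*(-1)) = -58*1*(-3/4 + 5*(-1))*(-1) = -58*1*(-3/4 - 5)*(-1) = -58*1*(-23/4)*(-1) = -(-667)*(-1)/2 = -58*23/4 = -667/2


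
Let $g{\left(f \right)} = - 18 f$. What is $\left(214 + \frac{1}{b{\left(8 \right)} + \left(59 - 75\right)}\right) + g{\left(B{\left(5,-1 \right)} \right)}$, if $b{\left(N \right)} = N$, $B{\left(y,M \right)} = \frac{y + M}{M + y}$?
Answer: $\frac{1567}{8} \approx 195.88$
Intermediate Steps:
$B{\left(y,M \right)} = 1$ ($B{\left(y,M \right)} = \frac{M + y}{M + y} = 1$)
$\left(214 + \frac{1}{b{\left(8 \right)} + \left(59 - 75\right)}\right) + g{\left(B{\left(5,-1 \right)} \right)} = \left(214 + \frac{1}{8 + \left(59 - 75\right)}\right) - 18 = \left(214 + \frac{1}{8 - 16}\right) - 18 = \left(214 + \frac{1}{-8}\right) - 18 = \left(214 - \frac{1}{8}\right) - 18 = \frac{1711}{8} - 18 = \frac{1567}{8}$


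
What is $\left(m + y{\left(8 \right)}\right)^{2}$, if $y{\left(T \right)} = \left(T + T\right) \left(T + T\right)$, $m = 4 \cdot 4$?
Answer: $73984$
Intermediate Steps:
$m = 16$
$y{\left(T \right)} = 4 T^{2}$ ($y{\left(T \right)} = 2 T 2 T = 4 T^{2}$)
$\left(m + y{\left(8 \right)}\right)^{2} = \left(16 + 4 \cdot 8^{2}\right)^{2} = \left(16 + 4 \cdot 64\right)^{2} = \left(16 + 256\right)^{2} = 272^{2} = 73984$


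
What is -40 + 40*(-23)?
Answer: -960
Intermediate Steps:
-40 + 40*(-23) = -40 - 920 = -960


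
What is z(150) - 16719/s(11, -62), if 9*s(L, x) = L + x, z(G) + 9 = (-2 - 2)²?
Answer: 50276/17 ≈ 2957.4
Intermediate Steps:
z(G) = 7 (z(G) = -9 + (-2 - 2)² = -9 + (-4)² = -9 + 16 = 7)
s(L, x) = L/9 + x/9 (s(L, x) = (L + x)/9 = L/9 + x/9)
z(150) - 16719/s(11, -62) = 7 - 16719/((⅑)*11 + (⅑)*(-62)) = 7 - 16719/(11/9 - 62/9) = 7 - 16719/(-17/3) = 7 - 16719*(-3/17) = 7 + 50157/17 = 50276/17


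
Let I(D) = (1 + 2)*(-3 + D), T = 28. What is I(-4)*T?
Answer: -588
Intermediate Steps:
I(D) = -9 + 3*D (I(D) = 3*(-3 + D) = -9 + 3*D)
I(-4)*T = (-9 + 3*(-4))*28 = (-9 - 12)*28 = -21*28 = -588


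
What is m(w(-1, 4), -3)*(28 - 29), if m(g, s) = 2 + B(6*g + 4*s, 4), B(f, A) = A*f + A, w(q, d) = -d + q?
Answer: 162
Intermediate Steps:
w(q, d) = q - d
B(f, A) = A + A*f
m(g, s) = 6 + 16*s + 24*g (m(g, s) = 2 + 4*(1 + (6*g + 4*s)) = 2 + 4*(1 + (4*s + 6*g)) = 2 + 4*(1 + 4*s + 6*g) = 2 + (4 + 16*s + 24*g) = 6 + 16*s + 24*g)
m(w(-1, 4), -3)*(28 - 29) = (6 + 16*(-3) + 24*(-1 - 1*4))*(28 - 29) = (6 - 48 + 24*(-1 - 4))*(-1) = (6 - 48 + 24*(-5))*(-1) = (6 - 48 - 120)*(-1) = -162*(-1) = 162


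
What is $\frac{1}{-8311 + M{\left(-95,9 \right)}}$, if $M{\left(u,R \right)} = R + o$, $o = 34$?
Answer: $- \frac{1}{8268} \approx -0.00012095$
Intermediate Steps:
$M{\left(u,R \right)} = 34 + R$ ($M{\left(u,R \right)} = R + 34 = 34 + R$)
$\frac{1}{-8311 + M{\left(-95,9 \right)}} = \frac{1}{-8311 + \left(34 + 9\right)} = \frac{1}{-8311 + 43} = \frac{1}{-8268} = - \frac{1}{8268}$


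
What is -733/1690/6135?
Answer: -733/10368150 ≈ -7.0697e-5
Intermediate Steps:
-733/1690/6135 = -733*1/1690*(1/6135) = -733/1690*1/6135 = -733/10368150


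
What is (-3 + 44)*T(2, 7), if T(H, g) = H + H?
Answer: 164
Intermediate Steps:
T(H, g) = 2*H
(-3 + 44)*T(2, 7) = (-3 + 44)*(2*2) = 41*4 = 164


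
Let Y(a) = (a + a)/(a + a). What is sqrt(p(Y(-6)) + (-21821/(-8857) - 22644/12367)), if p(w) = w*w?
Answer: sqrt(19588815792572442)/109534519 ≈ 1.2778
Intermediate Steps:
Y(a) = 1 (Y(a) = (2*a)/((2*a)) = (2*a)*(1/(2*a)) = 1)
p(w) = w**2
sqrt(p(Y(-6)) + (-21821/(-8857) - 22644/12367)) = sqrt(1**2 + (-21821/(-8857) - 22644/12367)) = sqrt(1 + (-21821*(-1/8857) - 22644*1/12367)) = sqrt(1 + (21821/8857 - 22644/12367)) = sqrt(1 + 69302399/109534519) = sqrt(178836918/109534519) = sqrt(19588815792572442)/109534519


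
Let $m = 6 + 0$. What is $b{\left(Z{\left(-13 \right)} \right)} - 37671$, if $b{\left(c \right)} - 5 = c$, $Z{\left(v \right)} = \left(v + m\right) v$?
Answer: $-37575$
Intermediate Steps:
$m = 6$
$Z{\left(v \right)} = v \left(6 + v\right)$ ($Z{\left(v \right)} = \left(v + 6\right) v = \left(6 + v\right) v = v \left(6 + v\right)$)
$b{\left(c \right)} = 5 + c$
$b{\left(Z{\left(-13 \right)} \right)} - 37671 = \left(5 - 13 \left(6 - 13\right)\right) - 37671 = \left(5 - -91\right) - 37671 = \left(5 + 91\right) - 37671 = 96 - 37671 = -37575$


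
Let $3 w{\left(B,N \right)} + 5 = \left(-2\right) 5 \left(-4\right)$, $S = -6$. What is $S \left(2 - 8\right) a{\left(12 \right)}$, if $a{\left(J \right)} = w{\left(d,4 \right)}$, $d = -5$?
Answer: $420$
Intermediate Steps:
$w{\left(B,N \right)} = \frac{35}{3}$ ($w{\left(B,N \right)} = - \frac{5}{3} + \frac{\left(-2\right) 5 \left(-4\right)}{3} = - \frac{5}{3} + \frac{\left(-10\right) \left(-4\right)}{3} = - \frac{5}{3} + \frac{1}{3} \cdot 40 = - \frac{5}{3} + \frac{40}{3} = \frac{35}{3}$)
$a{\left(J \right)} = \frac{35}{3}$
$S \left(2 - 8\right) a{\left(12 \right)} = - 6 \left(2 - 8\right) \frac{35}{3} = \left(-6\right) \left(-6\right) \frac{35}{3} = 36 \cdot \frac{35}{3} = 420$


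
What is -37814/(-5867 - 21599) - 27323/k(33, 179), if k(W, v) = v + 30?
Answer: -371275196/2870197 ≈ -129.36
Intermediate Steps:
k(W, v) = 30 + v
-37814/(-5867 - 21599) - 27323/k(33, 179) = -37814/(-5867 - 21599) - 27323/(30 + 179) = -37814/(-27466) - 27323/209 = -37814*(-1/27466) - 27323*1/209 = 18907/13733 - 27323/209 = -371275196/2870197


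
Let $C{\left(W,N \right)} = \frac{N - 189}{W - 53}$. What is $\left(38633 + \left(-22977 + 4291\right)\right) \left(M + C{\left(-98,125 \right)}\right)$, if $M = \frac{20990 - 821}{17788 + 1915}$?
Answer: $\frac{1408229097}{48773} \approx 28873.0$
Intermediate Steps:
$M = \frac{20169}{19703} \approx 1.0237$
$C{\left(W,N \right)} = \frac{-189 + N}{-53 + W}$
$\left(38633 + \left(-22977 + 4291\right)\right) \left(M + C{\left(-98,125 \right)}\right) = \left(38633 + \left(-22977 + 4291\right)\right) \left(\frac{20169}{19703} + \frac{-189 + 125}{-53 - 98}\right) = \left(38633 - 18686\right) \left(\frac{20169}{19703} + \frac{1}{-151} \left(-64\right)\right) = 19947 \left(\frac{20169}{19703} - - \frac{64}{151}\right) = 19947 \left(\frac{20169}{19703} + \frac{64}{151}\right) = 19947 \cdot \frac{4306511}{2975153} = \frac{1408229097}{48773}$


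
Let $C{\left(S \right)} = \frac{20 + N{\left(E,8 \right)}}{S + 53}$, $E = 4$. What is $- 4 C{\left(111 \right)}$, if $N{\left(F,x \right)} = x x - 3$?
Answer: $- \frac{81}{41} \approx -1.9756$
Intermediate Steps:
$N{\left(F,x \right)} = -3 + x^{2}$ ($N{\left(F,x \right)} = x^{2} - 3 = -3 + x^{2}$)
$C{\left(S \right)} = \frac{81}{53 + S}$ ($C{\left(S \right)} = \frac{20 - \left(3 - 8^{2}\right)}{S + 53} = \frac{20 + \left(-3 + 64\right)}{53 + S} = \frac{20 + 61}{53 + S} = \frac{81}{53 + S}$)
$- 4 C{\left(111 \right)} = - 4 \frac{81}{53 + 111} = - 4 \cdot \frac{81}{164} = - 4 \cdot 81 \cdot \frac{1}{164} = \left(-4\right) \frac{81}{164} = - \frac{81}{41}$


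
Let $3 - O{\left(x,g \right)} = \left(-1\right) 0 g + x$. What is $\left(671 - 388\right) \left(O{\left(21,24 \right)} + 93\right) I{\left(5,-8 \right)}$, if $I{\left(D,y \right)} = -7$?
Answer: $-148575$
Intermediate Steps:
$O{\left(x,g \right)} = 3 - x$ ($O{\left(x,g \right)} = 3 - \left(\left(-1\right) 0 g + x\right) = 3 - \left(0 g + x\right) = 3 - \left(0 + x\right) = 3 - x$)
$\left(671 - 388\right) \left(O{\left(21,24 \right)} + 93\right) I{\left(5,-8 \right)} = \left(671 - 388\right) \left(\left(3 - 21\right) + 93\right) \left(-7\right) = 283 \left(\left(3 - 21\right) + 93\right) \left(-7\right) = 283 \left(-18 + 93\right) \left(-7\right) = 283 \cdot 75 \left(-7\right) = 21225 \left(-7\right) = -148575$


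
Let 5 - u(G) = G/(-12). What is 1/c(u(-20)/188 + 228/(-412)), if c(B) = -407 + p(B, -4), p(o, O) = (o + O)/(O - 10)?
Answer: -406644/165372365 ≈ -0.0024590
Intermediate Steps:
u(G) = 5 + G/12 (u(G) = 5 - G/(-12) = 5 - G*(-1)/12 = 5 - (-1)*G/12 = 5 + G/12)
p(o, O) = (O + o)/(-10 + O)
c(B) = -2847/7 - B/14 (c(B) = -407 + (-4 + B)/(-10 - 4) = -407 + (-4 + B)/(-14) = -407 - (-4 + B)/14 = -407 + (2/7 - B/14) = -2847/7 - B/14)
1/c(u(-20)/188 + 228/(-412)) = 1/(-2847/7 - ((5 + (1/12)*(-20))/188 + 228/(-412))/14) = 1/(-2847/7 - ((5 - 5/3)*(1/188) + 228*(-1/412))/14) = 1/(-2847/7 - ((10/3)*(1/188) - 57/103)/14) = 1/(-2847/7 - (5/282 - 57/103)/14) = 1/(-2847/7 - 1/14*(-15559/29046)) = 1/(-2847/7 + 15559/406644) = 1/(-165372365/406644) = -406644/165372365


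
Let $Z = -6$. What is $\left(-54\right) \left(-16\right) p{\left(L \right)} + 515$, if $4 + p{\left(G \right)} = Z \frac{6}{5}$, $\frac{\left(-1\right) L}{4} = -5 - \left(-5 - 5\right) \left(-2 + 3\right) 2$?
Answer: $- \frac{45809}{5} \approx -9161.8$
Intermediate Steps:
$L = -60$ ($L = - 4 \left(-5 - \left(-5 - 5\right) \left(-2 + 3\right) 2\right) = - 4 \left(-5 - \left(-10\right) 1 \cdot 2\right) = - 4 \left(-5 - \left(-10\right) 2\right) = - 4 \left(-5 - -20\right) = - 4 \left(-5 + 20\right) = \left(-4\right) 15 = -60$)
$p{\left(G \right)} = - \frac{56}{5}$ ($p{\left(G \right)} = -4 - 6 \cdot \frac{6}{5} = -4 - 6 \cdot 6 \cdot \frac{1}{5} = -4 - \frac{36}{5} = - \frac{56}{5}$)
$\left(-54\right) \left(-16\right) p{\left(L \right)} + 515 = \left(-54\right) \left(-16\right) \left(- \frac{56}{5}\right) + 515 = 864 \left(- \frac{56}{5}\right) + 515 = - \frac{48384}{5} + 515 = - \frac{45809}{5}$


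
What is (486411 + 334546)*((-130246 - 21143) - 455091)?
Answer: -497894001360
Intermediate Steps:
(486411 + 334546)*((-130246 - 21143) - 455091) = 820957*(-151389 - 455091) = 820957*(-606480) = -497894001360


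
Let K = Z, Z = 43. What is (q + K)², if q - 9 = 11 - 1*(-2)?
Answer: 4225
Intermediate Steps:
q = 22 (q = 9 + (11 - 1*(-2)) = 9 + (11 + 2) = 9 + 13 = 22)
K = 43
(q + K)² = (22 + 43)² = 65² = 4225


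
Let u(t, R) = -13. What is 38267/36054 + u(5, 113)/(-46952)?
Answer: 898590443/846403704 ≈ 1.0617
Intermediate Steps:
38267/36054 + u(5, 113)/(-46952) = 38267/36054 - 13/(-46952) = 38267*(1/36054) - 13*(-1/46952) = 38267/36054 + 13/46952 = 898590443/846403704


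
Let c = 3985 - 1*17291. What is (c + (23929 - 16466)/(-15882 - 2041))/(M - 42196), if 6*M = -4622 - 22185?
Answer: 130085946/456194119 ≈ 0.28515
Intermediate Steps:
c = -13306 (c = 3985 - 17291 = -13306)
M = -26807/6 (M = (-4622 - 22185)/6 = (1/6)*(-26807) = -26807/6 ≈ -4467.8)
(c + (23929 - 16466)/(-15882 - 2041))/(M - 42196) = (-13306 + (23929 - 16466)/(-15882 - 2041))/(-26807/6 - 42196) = (-13306 + 7463/(-17923))/(-279983/6) = (-13306 + 7463*(-1/17923))*(-6/279983) = (-13306 - 7463/17923)*(-6/279983) = -238490901/17923*(-6/279983) = 130085946/456194119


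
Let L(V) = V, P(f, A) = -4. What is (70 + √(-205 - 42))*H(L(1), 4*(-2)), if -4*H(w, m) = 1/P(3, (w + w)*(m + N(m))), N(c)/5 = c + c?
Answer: 35/8 + I*√247/16 ≈ 4.375 + 0.98226*I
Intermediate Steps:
N(c) = 10*c (N(c) = 5*(c + c) = 5*(2*c) = 10*c)
H(w, m) = 1/16 (H(w, m) = -¼/(-4) = -¼*(-¼) = 1/16)
(70 + √(-205 - 42))*H(L(1), 4*(-2)) = (70 + √(-205 - 42))*(1/16) = (70 + √(-247))*(1/16) = (70 + I*√247)*(1/16) = 35/8 + I*√247/16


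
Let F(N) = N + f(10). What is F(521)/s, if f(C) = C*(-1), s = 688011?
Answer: 511/688011 ≈ 0.00074272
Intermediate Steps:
f(C) = -C
F(N) = -10 + N (F(N) = N - 1*10 = N - 10 = -10 + N)
F(521)/s = (-10 + 521)/688011 = 511*(1/688011) = 511/688011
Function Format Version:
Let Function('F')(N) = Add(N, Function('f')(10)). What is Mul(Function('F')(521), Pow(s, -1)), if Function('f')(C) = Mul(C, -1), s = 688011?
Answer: Rational(511, 688011) ≈ 0.00074272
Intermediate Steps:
Function('f')(C) = Mul(-1, C)
Function('F')(N) = Add(-10, N) (Function('F')(N) = Add(N, Mul(-1, 10)) = Add(N, -10) = Add(-10, N))
Mul(Function('F')(521), Pow(s, -1)) = Mul(Add(-10, 521), Pow(688011, -1)) = Mul(511, Rational(1, 688011)) = Rational(511, 688011)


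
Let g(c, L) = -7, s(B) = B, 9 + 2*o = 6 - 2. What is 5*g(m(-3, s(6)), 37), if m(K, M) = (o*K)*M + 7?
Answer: -35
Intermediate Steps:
o = -5/2 (o = -9/2 + (6 - 2)/2 = -9/2 + (1/2)*4 = -9/2 + 2 = -5/2 ≈ -2.5000)
m(K, M) = 7 - 5*K*M/2 (m(K, M) = (-5*K/2)*M + 7 = -5*K*M/2 + 7 = 7 - 5*K*M/2)
5*g(m(-3, s(6)), 37) = 5*(-7) = -35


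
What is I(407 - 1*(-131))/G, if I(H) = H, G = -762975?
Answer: -538/762975 ≈ -0.00070513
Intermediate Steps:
I(407 - 1*(-131))/G = (407 - 1*(-131))/(-762975) = (407 + 131)*(-1/762975) = 538*(-1/762975) = -538/762975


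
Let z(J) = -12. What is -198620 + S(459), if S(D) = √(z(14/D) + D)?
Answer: -198620 + √447 ≈ -1.9860e+5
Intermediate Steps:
S(D) = √(-12 + D)
-198620 + S(459) = -198620 + √(-12 + 459) = -198620 + √447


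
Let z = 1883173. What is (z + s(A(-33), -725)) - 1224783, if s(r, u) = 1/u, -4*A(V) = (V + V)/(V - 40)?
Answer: 477332749/725 ≈ 6.5839e+5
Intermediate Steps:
A(V) = -V/(2*(-40 + V)) (A(V) = -(V + V)/(4*(V - 40)) = -2*V/(4*(-40 + V)) = -V/(2*(-40 + V)))
(z + s(A(-33), -725)) - 1224783 = (1883173 + 1/(-725)) - 1224783 = (1883173 - 1/725) - 1224783 = 1365300424/725 - 1224783 = 477332749/725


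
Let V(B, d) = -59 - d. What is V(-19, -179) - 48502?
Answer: -48382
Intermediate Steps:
V(-19, -179) - 48502 = (-59 - 1*(-179)) - 48502 = (-59 + 179) - 48502 = 120 - 48502 = -48382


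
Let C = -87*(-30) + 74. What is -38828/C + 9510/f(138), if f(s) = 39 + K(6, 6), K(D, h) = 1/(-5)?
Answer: 15011446/65087 ≈ 230.64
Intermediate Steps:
K(D, h) = -⅕
f(s) = 194/5 (f(s) = 39 - ⅕ = 194/5)
C = 2684 (C = 2610 + 74 = 2684)
-38828/C + 9510/f(138) = -38828/2684 + 9510/(194/5) = -38828*1/2684 + 9510*(5/194) = -9707/671 + 23775/97 = 15011446/65087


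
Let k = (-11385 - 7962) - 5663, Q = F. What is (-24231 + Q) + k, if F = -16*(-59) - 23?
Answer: -48320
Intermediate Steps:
F = 921 (F = 944 - 23 = 921)
Q = 921
k = -25010 (k = -19347 - 5663 = -25010)
(-24231 + Q) + k = (-24231 + 921) - 25010 = -23310 - 25010 = -48320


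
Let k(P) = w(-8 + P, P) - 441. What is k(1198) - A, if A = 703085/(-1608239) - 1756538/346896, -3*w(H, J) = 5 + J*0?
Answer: -121945609174501/278945838072 ≈ -437.17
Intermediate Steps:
w(H, J) = -5/3 (w(H, J) = -(5 + J*0)/3 = -(5 + 0)/3 = -⅓*5 = -5/3)
k(P) = -1328/3 (k(P) = -5/3 - 441 = -1328/3)
A = -1534415145371/278945838072 (A = 703085*(-1/1608239) - 1756538*1/346896 = -703085/1608239 - 878269/173448 = -1534415145371/278945838072 ≈ -5.5008)
k(1198) - A = -1328/3 - 1*(-1534415145371/278945838072) = -1328/3 + 1534415145371/278945838072 = -121945609174501/278945838072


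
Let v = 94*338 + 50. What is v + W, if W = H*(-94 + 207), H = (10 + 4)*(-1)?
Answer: 30240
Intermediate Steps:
H = -14 (H = 14*(-1) = -14)
W = -1582 (W = -14*(-94 + 207) = -14*113 = -1582)
v = 31822 (v = 31772 + 50 = 31822)
v + W = 31822 - 1582 = 30240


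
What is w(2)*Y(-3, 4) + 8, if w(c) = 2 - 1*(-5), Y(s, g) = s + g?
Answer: 15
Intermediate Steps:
Y(s, g) = g + s
w(c) = 7 (w(c) = 2 + 5 = 7)
w(2)*Y(-3, 4) + 8 = 7*(4 - 3) + 8 = 7*1 + 8 = 7 + 8 = 15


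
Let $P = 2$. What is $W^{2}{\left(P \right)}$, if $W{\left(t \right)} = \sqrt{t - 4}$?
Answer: $-2$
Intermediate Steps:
$W{\left(t \right)} = \sqrt{-4 + t}$
$W^{2}{\left(P \right)} = \left(\sqrt{-4 + 2}\right)^{2} = \left(\sqrt{-2}\right)^{2} = \left(i \sqrt{2}\right)^{2} = -2$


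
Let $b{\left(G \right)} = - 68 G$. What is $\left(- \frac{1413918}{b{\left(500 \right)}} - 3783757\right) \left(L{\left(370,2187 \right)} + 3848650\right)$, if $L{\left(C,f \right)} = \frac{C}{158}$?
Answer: $- \frac{3911408313864690987}{268600} \approx -1.4562 \cdot 10^{13}$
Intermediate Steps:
$L{\left(C,f \right)} = \frac{C}{158}$ ($L{\left(C,f \right)} = C \frac{1}{158} = \frac{C}{158}$)
$\left(- \frac{1413918}{b{\left(500 \right)}} - 3783757\right) \left(L{\left(370,2187 \right)} + 3848650\right) = \left(- \frac{1413918}{\left(-68\right) 500} - 3783757\right) \left(\frac{1}{158} \cdot 370 + 3848650\right) = \left(- \frac{1413918}{-34000} - 3783757\right) \left(\frac{185}{79} + 3848650\right) = \left(\left(-1413918\right) \left(- \frac{1}{34000}\right) - 3783757\right) \frac{304043535}{79} = \left(\frac{706959}{17000} - 3783757\right) \frac{304043535}{79} = \left(- \frac{64323162041}{17000}\right) \frac{304043535}{79} = - \frac{3911408313864690987}{268600}$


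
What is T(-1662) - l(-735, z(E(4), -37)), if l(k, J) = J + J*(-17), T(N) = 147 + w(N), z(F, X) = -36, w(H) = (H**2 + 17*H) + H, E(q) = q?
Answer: 2731899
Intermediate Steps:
w(H) = H**2 + 18*H
T(N) = 147 + N*(18 + N)
l(k, J) = -16*J (l(k, J) = J - 17*J = -16*J)
T(-1662) - l(-735, z(E(4), -37)) = (147 - 1662*(18 - 1662)) - (-16)*(-36) = (147 - 1662*(-1644)) - 1*576 = (147 + 2732328) - 576 = 2732475 - 576 = 2731899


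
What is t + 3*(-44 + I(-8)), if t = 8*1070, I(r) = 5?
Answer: 8443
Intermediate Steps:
t = 8560
t + 3*(-44 + I(-8)) = 8560 + 3*(-44 + 5) = 8560 + 3*(-39) = 8560 - 117 = 8443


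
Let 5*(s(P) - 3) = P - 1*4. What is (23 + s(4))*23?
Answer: 598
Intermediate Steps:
s(P) = 11/5 + P/5 (s(P) = 3 + (P - 1*4)/5 = 3 + (P - 4)/5 = 3 + (-4 + P)/5 = 3 + (-4/5 + P/5) = 11/5 + P/5)
(23 + s(4))*23 = (23 + (11/5 + (1/5)*4))*23 = (23 + (11/5 + 4/5))*23 = (23 + 3)*23 = 26*23 = 598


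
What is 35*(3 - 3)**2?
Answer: 0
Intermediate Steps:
35*(3 - 3)**2 = 35*0**2 = 35*0 = 0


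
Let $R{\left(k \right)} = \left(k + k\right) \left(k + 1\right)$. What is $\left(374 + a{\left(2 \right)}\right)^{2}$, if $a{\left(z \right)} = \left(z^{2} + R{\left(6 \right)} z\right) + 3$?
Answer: $301401$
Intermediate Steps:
$R{\left(k \right)} = 2 k \left(1 + k\right)$
$a{\left(z \right)} = 3 + z^{2} + 84 z$ ($a{\left(z \right)} = \left(z^{2} + 2 \cdot 6 \left(1 + 6\right) z\right) + 3 = \left(z^{2} + 2 \cdot 6 \cdot 7 z\right) + 3 = \left(z^{2} + 84 z\right) + 3 = 3 + z^{2} + 84 z$)
$\left(374 + a{\left(2 \right)}\right)^{2} = \left(374 + \left(3 + 2^{2} + 84 \cdot 2\right)\right)^{2} = \left(374 + \left(3 + 4 + 168\right)\right)^{2} = \left(374 + 175\right)^{2} = 549^{2} = 301401$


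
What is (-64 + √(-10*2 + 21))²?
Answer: 3969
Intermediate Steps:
(-64 + √(-10*2 + 21))² = (-64 + √(-20 + 21))² = (-64 + √1)² = (-64 + 1)² = (-63)² = 3969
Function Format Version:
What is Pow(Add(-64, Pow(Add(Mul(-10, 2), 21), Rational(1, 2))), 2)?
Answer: 3969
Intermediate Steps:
Pow(Add(-64, Pow(Add(Mul(-10, 2), 21), Rational(1, 2))), 2) = Pow(Add(-64, Pow(Add(-20, 21), Rational(1, 2))), 2) = Pow(Add(-64, Pow(1, Rational(1, 2))), 2) = Pow(Add(-64, 1), 2) = Pow(-63, 2) = 3969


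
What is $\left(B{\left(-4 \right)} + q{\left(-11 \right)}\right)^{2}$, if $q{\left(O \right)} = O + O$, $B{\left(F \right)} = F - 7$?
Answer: $1089$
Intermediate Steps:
$B{\left(F \right)} = -7 + F$
$q{\left(O \right)} = 2 O$
$\left(B{\left(-4 \right)} + q{\left(-11 \right)}\right)^{2} = \left(\left(-7 - 4\right) + 2 \left(-11\right)\right)^{2} = \left(-11 - 22\right)^{2} = \left(-33\right)^{2} = 1089$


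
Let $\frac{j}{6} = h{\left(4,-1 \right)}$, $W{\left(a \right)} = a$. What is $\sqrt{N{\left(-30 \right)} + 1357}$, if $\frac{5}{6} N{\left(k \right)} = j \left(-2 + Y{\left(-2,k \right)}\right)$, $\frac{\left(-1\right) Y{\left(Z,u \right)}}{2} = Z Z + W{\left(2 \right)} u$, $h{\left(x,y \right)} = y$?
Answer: $\sqrt{565} \approx 23.77$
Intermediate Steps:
$j = -6$ ($j = 6 \left(-1\right) = -6$)
$Y{\left(Z,u \right)} = - 4 u - 2 Z^{2}$ ($Y{\left(Z,u \right)} = - 2 \left(Z Z + 2 u\right) = - 2 \left(Z^{2} + 2 u\right) = - 4 u - 2 Z^{2}$)
$N{\left(k \right)} = 72 + \frac{144 k}{5}$ ($N{\left(k \right)} = \frac{6 \left(- 6 \left(-2 - \left(8 + 4 k\right)\right)\right)}{5} = \frac{6 \left(- 6 \left(-10 - 4 k\right)\right)}{5} = \frac{6 \left(60 + 24 k\right)}{5} = 72 + \frac{144 k}{5}$)
$\sqrt{N{\left(-30 \right)} + 1357} = \sqrt{\left(72 + \frac{144}{5} \left(-30\right)\right) + 1357} = \sqrt{\left(72 - 864\right) + 1357} = \sqrt{-792 + 1357} = \sqrt{565}$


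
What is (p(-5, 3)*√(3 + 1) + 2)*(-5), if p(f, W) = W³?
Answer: -280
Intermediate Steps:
(p(-5, 3)*√(3 + 1) + 2)*(-5) = (3³*√(3 + 1) + 2)*(-5) = (27*√4 + 2)*(-5) = (27*2 + 2)*(-5) = (54 + 2)*(-5) = 56*(-5) = -280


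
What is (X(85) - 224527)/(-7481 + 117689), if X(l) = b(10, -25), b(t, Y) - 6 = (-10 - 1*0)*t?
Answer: -224621/110208 ≈ -2.0382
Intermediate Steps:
b(t, Y) = 6 - 10*t (b(t, Y) = 6 + (-10 - 1*0)*t = 6 + (-10 + 0)*t = 6 - 10*t)
X(l) = -94 (X(l) = 6 - 10*10 = 6 - 100 = -94)
(X(85) - 224527)/(-7481 + 117689) = (-94 - 224527)/(-7481 + 117689) = -224621/110208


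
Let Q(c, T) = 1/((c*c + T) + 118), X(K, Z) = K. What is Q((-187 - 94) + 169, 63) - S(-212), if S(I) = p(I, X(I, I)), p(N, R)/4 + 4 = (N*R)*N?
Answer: 484981918801/12725 ≈ 3.8113e+7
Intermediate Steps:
p(N, R) = -16 + 4*R*N² (p(N, R) = -16 + 4*((N*R)*N) = -16 + 4*(R*N²) = -16 + 4*R*N²)
S(I) = -16 + 4*I³ (S(I) = -16 + 4*I*I² = -16 + 4*I³)
Q(c, T) = 1/(118 + T + c²) (Q(c, T) = 1/((c² + T) + 118) = 1/((T + c²) + 118) = 1/(118 + T + c²))
Q((-187 - 94) + 169, 63) - S(-212) = 1/(118 + 63 + ((-187 - 94) + 169)²) - (-16 + 4*(-212)³) = 1/(118 + 63 + (-281 + 169)²) - (-16 + 4*(-9528128)) = 1/(118 + 63 + (-112)²) - (-16 - 38112512) = 1/(118 + 63 + 12544) - 1*(-38112528) = 1/12725 + 38112528 = 484981918801/12725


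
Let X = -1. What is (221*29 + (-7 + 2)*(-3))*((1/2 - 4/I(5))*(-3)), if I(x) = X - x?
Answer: -22484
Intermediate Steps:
I(x) = -1 - x
(221*29 + (-7 + 2)*(-3))*((1/2 - 4/I(5))*(-3)) = (221*29 + (-7 + 2)*(-3))*((1/2 - 4/(-1 - 1*5))*(-3)) = (6409 - 5*(-3))*((1*(1/2) - 4/(-1 - 5))*(-3)) = (6409 + 15)*((1/2 - 4/(-6))*(-3)) = 6424*((1/2 - 4*(-1/6))*(-3)) = 6424*((1/2 + 2/3)*(-3)) = 6424*((7/6)*(-3)) = 6424*(-7/2) = -22484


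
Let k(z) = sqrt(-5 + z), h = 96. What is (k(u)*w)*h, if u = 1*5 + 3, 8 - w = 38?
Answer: -2880*sqrt(3) ≈ -4988.3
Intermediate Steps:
w = -30 (w = 8 - 1*38 = 8 - 38 = -30)
u = 8 (u = 5 + 3 = 8)
(k(u)*w)*h = (sqrt(-5 + 8)*(-30))*96 = (sqrt(3)*(-30))*96 = -30*sqrt(3)*96 = -2880*sqrt(3)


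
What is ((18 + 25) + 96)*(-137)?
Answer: -19043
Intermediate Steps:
((18 + 25) + 96)*(-137) = (43 + 96)*(-137) = 139*(-137) = -19043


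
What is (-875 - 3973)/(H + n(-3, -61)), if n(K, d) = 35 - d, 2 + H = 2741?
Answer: -1616/945 ≈ -1.7101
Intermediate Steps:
H = 2739 (H = -2 + 2741 = 2739)
(-875 - 3973)/(H + n(-3, -61)) = (-875 - 3973)/(2739 + (35 - 1*(-61))) = -4848/(2739 + (35 + 61)) = -4848/(2739 + 96) = -4848/2835 = -4848*1/2835 = -1616/945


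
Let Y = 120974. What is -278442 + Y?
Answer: -157468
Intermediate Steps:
-278442 + Y = -278442 + 120974 = -157468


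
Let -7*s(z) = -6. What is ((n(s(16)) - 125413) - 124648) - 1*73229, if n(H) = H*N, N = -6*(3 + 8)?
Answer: -2263426/7 ≈ -3.2335e+5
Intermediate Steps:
N = -66 (N = -6*11 = -66)
s(z) = 6/7 (s(z) = -1/7*(-6) = 6/7)
n(H) = -66*H (n(H) = H*(-66) = -66*H)
((n(s(16)) - 125413) - 124648) - 1*73229 = ((-66*6/7 - 125413) - 124648) - 1*73229 = ((-396/7 - 125413) - 124648) - 73229 = (-878287/7 - 124648) - 73229 = -1750823/7 - 73229 = -2263426/7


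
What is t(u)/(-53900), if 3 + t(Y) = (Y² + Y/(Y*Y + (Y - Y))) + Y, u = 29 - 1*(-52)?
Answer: -26888/218295 ≈ -0.12317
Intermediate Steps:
u = 81 (u = 29 + 52 = 81)
t(Y) = -3 + Y + 1/Y + Y² (t(Y) = -3 + ((Y² + Y/(Y*Y + (Y - Y))) + Y) = -3 + ((Y² + Y/(Y² + 0)) + Y) = -3 + ((Y² + Y/(Y²)) + Y) = -3 + ((Y² + Y/Y²) + Y) = -3 + ((Y² + 1/Y) + Y) = -3 + ((1/Y + Y²) + Y) = -3 + (Y + 1/Y + Y²) = -3 + Y + 1/Y + Y²)
t(u)/(-53900) = (-3 + 81 + 1/81 + 81²)/(-53900) = (-3 + 81 + 1/81 + 6561)*(-1/53900) = (537760/81)*(-1/53900) = -26888/218295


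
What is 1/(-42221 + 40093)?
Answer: -1/2128 ≈ -0.00046992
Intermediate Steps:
1/(-42221 + 40093) = 1/(-2128) = -1/2128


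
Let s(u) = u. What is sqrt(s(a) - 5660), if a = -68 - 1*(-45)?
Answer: I*sqrt(5683) ≈ 75.386*I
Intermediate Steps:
a = -23 (a = -68 + 45 = -23)
sqrt(s(a) - 5660) = sqrt(-23 - 5660) = sqrt(-5683) = I*sqrt(5683)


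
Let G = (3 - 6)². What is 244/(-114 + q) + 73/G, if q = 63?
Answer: 509/153 ≈ 3.3268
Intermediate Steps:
G = 9 (G = (-3)² = 9)
244/(-114 + q) + 73/G = 244/(-114 + 63) + 73/9 = 244/(-51) + 73*(⅑) = 244*(-1/51) + 73/9 = -244/51 + 73/9 = 509/153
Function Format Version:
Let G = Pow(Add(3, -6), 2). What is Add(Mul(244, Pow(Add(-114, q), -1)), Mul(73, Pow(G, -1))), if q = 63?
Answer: Rational(509, 153) ≈ 3.3268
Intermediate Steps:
G = 9 (G = Pow(-3, 2) = 9)
Add(Mul(244, Pow(Add(-114, q), -1)), Mul(73, Pow(G, -1))) = Add(Mul(244, Pow(Add(-114, 63), -1)), Mul(73, Pow(9, -1))) = Add(Mul(244, Pow(-51, -1)), Mul(73, Rational(1, 9))) = Add(Mul(244, Rational(-1, 51)), Rational(73, 9)) = Add(Rational(-244, 51), Rational(73, 9)) = Rational(509, 153)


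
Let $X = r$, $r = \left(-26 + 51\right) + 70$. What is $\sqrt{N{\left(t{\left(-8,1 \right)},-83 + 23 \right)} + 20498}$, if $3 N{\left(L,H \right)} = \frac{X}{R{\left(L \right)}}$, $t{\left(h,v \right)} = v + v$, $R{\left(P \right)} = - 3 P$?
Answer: $\frac{\sqrt{737738}}{6} \approx 143.15$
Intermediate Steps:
$r = 95$ ($r = 25 + 70 = 95$)
$X = 95$
$t{\left(h,v \right)} = 2 v$
$N{\left(L,H \right)} = - \frac{95}{9 L}$ ($N{\left(L,H \right)} = \frac{95 \frac{1}{\left(-3\right) L}}{3} = \frac{95 \left(- \frac{1}{3 L}\right)}{3} = \frac{\left(- \frac{95}{3}\right) \frac{1}{L}}{3} = - \frac{95}{9 L}$)
$\sqrt{N{\left(t{\left(-8,1 \right)},-83 + 23 \right)} + 20498} = \sqrt{- \frac{95}{9 \cdot 2 \cdot 1} + 20498} = \sqrt{- \frac{95}{9 \cdot 2} + 20498} = \sqrt{\left(- \frac{95}{9}\right) \frac{1}{2} + 20498} = \sqrt{- \frac{95}{18} + 20498} = \sqrt{\frac{368869}{18}} = \frac{\sqrt{737738}}{6}$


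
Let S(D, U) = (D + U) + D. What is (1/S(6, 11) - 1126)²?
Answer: 670654609/529 ≈ 1.2678e+6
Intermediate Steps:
S(D, U) = U + 2*D
(1/S(6, 11) - 1126)² = (1/(11 + 2*6) - 1126)² = (1/(11 + 12) - 1126)² = (1/23 - 1126)² = (-25897/23)² = 670654609/529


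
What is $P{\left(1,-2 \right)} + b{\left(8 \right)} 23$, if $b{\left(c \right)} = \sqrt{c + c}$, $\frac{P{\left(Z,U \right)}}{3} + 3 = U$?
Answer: $77$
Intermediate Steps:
$P{\left(Z,U \right)} = -9 + 3 U$
$b{\left(c \right)} = \sqrt{2} \sqrt{c}$ ($b{\left(c \right)} = \sqrt{2 c} = \sqrt{2} \sqrt{c}$)
$P{\left(1,-2 \right)} + b{\left(8 \right)} 23 = \left(-9 + 3 \left(-2\right)\right) + \sqrt{2} \sqrt{8} \cdot 23 = \left(-9 - 6\right) + \sqrt{2} \cdot 2 \sqrt{2} \cdot 23 = -15 + 4 \cdot 23 = -15 + 92 = 77$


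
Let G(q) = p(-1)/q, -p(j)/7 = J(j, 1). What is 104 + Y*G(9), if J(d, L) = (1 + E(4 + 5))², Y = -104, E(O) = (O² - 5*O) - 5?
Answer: 746408/9 ≈ 82934.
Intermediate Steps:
E(O) = -5 + O² - 5*O
J(d, L) = 1024 (J(d, L) = (1 + (-5 + (4 + 5)² - 5*(4 + 5)))² = (1 + (-5 + 9² - 5*9))² = (1 + (-5 + 81 - 45))² = (1 + 31)² = 32² = 1024)
p(j) = -7168 (p(j) = -7*1024 = -7168)
G(q) = -7168/q
104 + Y*G(9) = 104 - (-745472)/9 = 104 - 104*(-7168/9) = 104 + 745472/9 = 746408/9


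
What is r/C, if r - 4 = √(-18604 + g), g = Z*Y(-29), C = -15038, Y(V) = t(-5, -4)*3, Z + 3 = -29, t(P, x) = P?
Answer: -2/7519 - I*√4531/7519 ≈ -0.00026599 - 0.0089523*I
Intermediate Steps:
Z = -32 (Z = -3 - 29 = -32)
Y(V) = -15 (Y(V) = -5*3 = -15)
g = 480 (g = -32*(-15) = 480)
r = 4 + 2*I*√4531 (r = 4 + √(-18604 + 480) = 4 + √(-18124) = 4 + 2*I*√4531 ≈ 4.0 + 134.63*I)
r/C = (4 + 2*I*√4531)/(-15038) = (4 + 2*I*√4531)*(-1/15038) = -2/7519 - I*√4531/7519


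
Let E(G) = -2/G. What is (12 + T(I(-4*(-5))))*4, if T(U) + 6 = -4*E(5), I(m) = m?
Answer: 152/5 ≈ 30.400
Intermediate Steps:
T(U) = -22/5 (T(U) = -6 - (-8)/5 = -6 - 4*(-2/5) = -6 + 8/5 = -22/5)
(12 + T(I(-4*(-5))))*4 = (12 - 22/5)*4 = (38/5)*4 = 152/5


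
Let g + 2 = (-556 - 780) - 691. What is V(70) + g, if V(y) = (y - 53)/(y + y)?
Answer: -284043/140 ≈ -2028.9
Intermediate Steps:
V(y) = (-53 + y)/(2*y) (V(y) = (-53 + y)/((2*y)) = (-53 + y)*(1/(2*y)) = (-53 + y)/(2*y))
g = -2029 (g = -2 + ((-556 - 780) - 691) = -2 + (-1336 - 691) = -2 - 2027 = -2029)
V(70) + g = (½)*(-53 + 70)/70 - 2029 = (½)*(1/70)*17 - 2029 = 17/140 - 2029 = -284043/140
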